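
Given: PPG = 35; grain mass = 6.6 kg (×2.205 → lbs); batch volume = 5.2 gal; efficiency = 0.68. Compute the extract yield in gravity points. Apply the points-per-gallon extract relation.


points = lbs × PPG × eff / vol
lbs = 6.6 × 2.205 = 14.5530
points = 14.5530 × 35 × 0.68 / 5.2

66.6080 points


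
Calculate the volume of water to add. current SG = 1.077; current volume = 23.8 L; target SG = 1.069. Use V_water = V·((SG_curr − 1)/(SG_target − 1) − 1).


V_water = 23.8·((1.077 − 1)/(1.069 − 1) − 1)

2.7594 L


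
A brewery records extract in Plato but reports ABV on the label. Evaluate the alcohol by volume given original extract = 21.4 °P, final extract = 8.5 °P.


SG = 259/(259 − P);  ABV = (OG − FG)·131.25
OG = 259/(259 − 21.4) = 1.0901
FG = 259/(259 − 8.5) = 1.0339
ABV = (1.0901 − 1.0339)·131.25

7.3677 % ABV


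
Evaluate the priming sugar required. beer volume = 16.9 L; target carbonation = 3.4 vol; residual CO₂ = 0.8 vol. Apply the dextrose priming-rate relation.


sugar = (target − residual)·4.0·V
sugar = (3.4 − 0.8)·4.0·16.9

175.7600 g


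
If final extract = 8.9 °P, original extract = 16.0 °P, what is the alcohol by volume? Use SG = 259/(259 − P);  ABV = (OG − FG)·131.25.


OG = 259/(259 − 16.0) = 1.0658
FG = 259/(259 − 8.9) = 1.0356
ABV = (1.0658 − 1.0356)·131.25

3.9713 % ABV


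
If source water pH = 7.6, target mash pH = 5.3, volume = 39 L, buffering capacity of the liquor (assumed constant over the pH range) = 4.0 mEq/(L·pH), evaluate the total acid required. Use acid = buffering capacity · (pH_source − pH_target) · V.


acid = 4.0 · (7.6 − 5.3) · 39

358.8000 mEq


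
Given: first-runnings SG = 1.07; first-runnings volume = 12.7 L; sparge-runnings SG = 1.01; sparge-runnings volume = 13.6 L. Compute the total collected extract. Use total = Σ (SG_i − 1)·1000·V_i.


first = (1.07 − 1)·1000·12.7 = 889.0000
sparge = (1.01 − 1)·1000·13.6 = 136.0000
total = 889.0000 + 136.0000

1025.0000 gravity·L


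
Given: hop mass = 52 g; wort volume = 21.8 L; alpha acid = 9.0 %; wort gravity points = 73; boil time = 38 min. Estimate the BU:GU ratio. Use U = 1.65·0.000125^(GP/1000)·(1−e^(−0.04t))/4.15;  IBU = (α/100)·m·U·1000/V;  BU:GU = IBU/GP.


U = 1.65·0.000125^(73/1000)·(1−e^(−0.04·38))/4.15 = 0.1612
IBU = (9.0/100)·52·0.1612·1000/21.8 = 34.6028
BU:GU = 34.6028/73

0.4740


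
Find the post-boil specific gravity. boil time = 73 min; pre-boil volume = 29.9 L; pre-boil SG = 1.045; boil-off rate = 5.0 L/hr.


V_post = V_pre − rate·(t/60);  SG_post = 1 + (SG_pre−1)·V_pre/V_post
V_post = 29.9 − 5.0·(73/60) = 23.8167
SG_post = 1 + (1.045 − 1)·29.9/23.8167

1.0565


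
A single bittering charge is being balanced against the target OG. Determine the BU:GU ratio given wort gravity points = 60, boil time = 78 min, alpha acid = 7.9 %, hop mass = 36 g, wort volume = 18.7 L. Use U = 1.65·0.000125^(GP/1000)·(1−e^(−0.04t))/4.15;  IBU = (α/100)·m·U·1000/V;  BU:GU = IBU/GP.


U = 1.65·0.000125^(60/1000)·(1−e^(−0.04·78))/4.15 = 0.2216
IBU = (7.9/100)·36·0.2216·1000/18.7 = 33.7074
BU:GU = 33.7074/60

0.5618


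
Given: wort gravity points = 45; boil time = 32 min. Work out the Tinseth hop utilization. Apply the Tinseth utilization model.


U = 1.65·0.000125^(GP/1000) · (1 − e^(−0.04·t))/4.15
bigness = 1.65·0.000125^(45/1000) = 1.1011
boil_factor = (1 − e^(−0.04·32))/4.15 = 0.1740
U = 1.1011 · 0.1740

0.1916


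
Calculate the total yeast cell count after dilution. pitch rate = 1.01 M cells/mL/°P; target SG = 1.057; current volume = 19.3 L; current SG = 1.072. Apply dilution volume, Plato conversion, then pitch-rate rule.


V_w = V·((SG_c−1)/(SG_t−1)−1);  °P = 259 − 259/SG_t;  cells = rate·(V+V_w)·°P
V_w = 19.3·((1.072−1)/(1.057−1)−1) = 5.0789
V_final = 19.3 + 5.0789 = 24.3789
°P = 259 − 259/1.057 = 13.9669
cells = 1.01·24.3789·13.9669

343.9030 billion cells


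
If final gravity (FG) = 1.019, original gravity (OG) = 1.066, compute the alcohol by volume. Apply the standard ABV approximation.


ABV = (OG − FG) · 131.25
ABV = (1.066 − 1.019) · 131.25

6.1688 % ABV


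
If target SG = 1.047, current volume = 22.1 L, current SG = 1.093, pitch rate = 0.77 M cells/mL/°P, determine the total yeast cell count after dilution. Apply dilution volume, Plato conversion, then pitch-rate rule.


V_w = V·((SG_c−1)/(SG_t−1)−1);  °P = 259 − 259/SG_t;  cells = rate·(V+V_w)·°P
V_w = 22.1·((1.093−1)/(1.047−1)−1) = 21.6298
V_final = 22.1 + 21.6298 = 43.7298
°P = 259 − 259/1.047 = 11.6266
cells = 0.77·43.7298·11.6266

391.4885 billion cells


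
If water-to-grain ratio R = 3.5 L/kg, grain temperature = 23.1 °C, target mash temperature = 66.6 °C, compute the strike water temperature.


T_strike = (0.41/R)·(T_mash − T_grain) + T_mash
T_strike = (0.41/3.5)·(66.6 − 23.1) + 66.6

71.6957 °C


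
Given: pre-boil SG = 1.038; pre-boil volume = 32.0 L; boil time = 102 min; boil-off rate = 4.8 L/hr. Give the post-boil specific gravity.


V_post = V_pre − rate·(t/60);  SG_post = 1 + (SG_pre−1)·V_pre/V_post
V_post = 32.0 − 4.8·(102/60) = 23.8400
SG_post = 1 + (1.038 − 1)·32.0/23.8400

1.0510


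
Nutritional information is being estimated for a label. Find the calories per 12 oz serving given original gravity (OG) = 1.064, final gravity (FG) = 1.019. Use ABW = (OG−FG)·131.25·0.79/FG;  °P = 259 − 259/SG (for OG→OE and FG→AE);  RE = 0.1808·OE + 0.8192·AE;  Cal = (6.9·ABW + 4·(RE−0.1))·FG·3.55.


ABW = (1.064 − 1.019)·131.25·0.79/1.019 = 4.5789
OE = 259 − 259/1.064 = 15.5789 °P
AE = 259 − 259/1.019 = 4.8292 °P
RE = 0.1808·15.5789 + 0.8192·4.8292 = 6.7728 °P
Cal = (6.9·4.5789 + 4·(6.7728−0.1))·1.019·3.55

210.8461 kcal


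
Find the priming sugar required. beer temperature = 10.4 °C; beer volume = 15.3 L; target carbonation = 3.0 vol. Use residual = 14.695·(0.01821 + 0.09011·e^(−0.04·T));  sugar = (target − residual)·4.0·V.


residual = 14.695·(0.01821 + 0.09011·e^(−0.04·10.4)) = 1.1411
sugar = (3.0 − 1.1411)·4.0·15.3

113.7633 g


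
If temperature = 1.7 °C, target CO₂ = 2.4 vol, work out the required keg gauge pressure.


psi = vols/(0.01821 + 0.09011·e^(−0.04·T)) − 14.695
psi = 2.4/(0.01821 + 0.09011·e^(−0.04·1.7)) − 14.695

8.7434 psi


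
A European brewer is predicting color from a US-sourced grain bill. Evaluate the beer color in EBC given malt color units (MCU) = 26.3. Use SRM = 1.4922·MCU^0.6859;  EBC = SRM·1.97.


SRM = 1.4922·26.3^0.6859 = 14.0532
EBC = 14.0532·1.97

27.6848 EBC


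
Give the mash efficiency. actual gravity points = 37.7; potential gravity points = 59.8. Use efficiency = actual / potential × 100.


efficiency = 37.7 / 59.8 × 100

63.0435 %


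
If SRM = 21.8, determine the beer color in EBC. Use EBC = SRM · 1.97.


EBC = 21.8 · 1.97

42.9460 EBC


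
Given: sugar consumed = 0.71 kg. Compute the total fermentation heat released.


Q = m_sugar · 590 kJ/kg
Q = 0.71 · 590

418.9000 kJ


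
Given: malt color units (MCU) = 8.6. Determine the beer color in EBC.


SRM = 1.4922·MCU^0.6859;  EBC = SRM·1.97
SRM = 1.4922·8.6^0.6859 = 6.5283
EBC = 6.5283·1.97

12.8607 EBC


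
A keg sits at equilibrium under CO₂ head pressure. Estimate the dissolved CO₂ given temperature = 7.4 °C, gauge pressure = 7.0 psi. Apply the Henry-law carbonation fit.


vols = (P + 14.695)·(0.01821 + 0.09011·e^(−0.04·T))
vols = (7.0 + 14.695)·(0.01821 + 0.09011·e^(−0.04·7.4))

1.8491 volumes


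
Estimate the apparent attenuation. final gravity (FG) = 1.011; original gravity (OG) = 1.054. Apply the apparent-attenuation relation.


AA = (OG − FG)/(OG − 1) · 100
AA = (1.054 − 1.011)/(1.054 − 1) · 100

79.6296 %


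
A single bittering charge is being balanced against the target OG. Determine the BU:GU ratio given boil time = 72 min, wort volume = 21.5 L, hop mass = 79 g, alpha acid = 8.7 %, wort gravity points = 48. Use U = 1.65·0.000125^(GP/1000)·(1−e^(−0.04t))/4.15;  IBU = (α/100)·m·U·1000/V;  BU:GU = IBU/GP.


U = 1.65·0.000125^(48/1000)·(1−e^(−0.04·72))/4.15 = 0.2438
IBU = (8.7/100)·79·0.2438·1000/21.5 = 77.9301
BU:GU = 77.9301/48

1.6235


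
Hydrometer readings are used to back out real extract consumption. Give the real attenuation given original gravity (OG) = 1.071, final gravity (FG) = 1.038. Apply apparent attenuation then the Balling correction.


AA = (OG−FG)/(OG−1)·100;  RA = AA·0.8192
AA = (1.071 − 1.038)/(1.071 − 1)·100 = 46.4789
RA = 46.4789·0.8192

38.0755 %


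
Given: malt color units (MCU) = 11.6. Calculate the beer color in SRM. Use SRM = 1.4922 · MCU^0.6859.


SRM = 1.4922 · 11.6^0.6859

8.0157 SRM


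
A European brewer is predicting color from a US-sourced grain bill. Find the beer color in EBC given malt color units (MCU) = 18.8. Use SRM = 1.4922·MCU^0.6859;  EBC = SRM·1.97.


SRM = 1.4922·18.8^0.6859 = 11.1628
EBC = 11.1628·1.97

21.9907 EBC


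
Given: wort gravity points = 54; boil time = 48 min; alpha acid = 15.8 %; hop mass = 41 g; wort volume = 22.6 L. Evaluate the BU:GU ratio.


U = 1.65·0.000125^(GP/1000)·(1−e^(−0.04t))/4.15;  IBU = (α/100)·m·U·1000/V;  BU:GU = IBU/GP
U = 1.65·0.000125^(54/1000)·(1−e^(−0.04·48))/4.15 = 0.2088
IBU = (15.8/100)·41·0.2088·1000/22.6 = 59.8619
BU:GU = 59.8619/54

1.1086


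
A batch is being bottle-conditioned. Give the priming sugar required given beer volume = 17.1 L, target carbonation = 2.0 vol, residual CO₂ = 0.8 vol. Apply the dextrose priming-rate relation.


sugar = (target − residual)·4.0·V
sugar = (2.0 − 0.8)·4.0·17.1

82.0800 g


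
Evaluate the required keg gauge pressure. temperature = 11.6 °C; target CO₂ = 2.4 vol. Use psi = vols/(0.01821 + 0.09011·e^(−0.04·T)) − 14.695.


psi = 2.4/(0.01821 + 0.09011·e^(−0.04·11.6)) − 14.695

17.3615 psi


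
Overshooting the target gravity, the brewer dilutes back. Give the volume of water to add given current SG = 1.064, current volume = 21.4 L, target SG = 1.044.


V_water = V·((SG_curr − 1)/(SG_target − 1) − 1)
V_water = 21.4·((1.064 − 1)/(1.044 − 1) − 1)

9.7273 L


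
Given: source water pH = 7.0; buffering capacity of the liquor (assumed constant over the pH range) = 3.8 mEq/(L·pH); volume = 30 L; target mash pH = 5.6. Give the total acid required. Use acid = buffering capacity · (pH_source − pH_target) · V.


acid = 3.8 · (7.0 − 5.6) · 30

159.6000 mEq


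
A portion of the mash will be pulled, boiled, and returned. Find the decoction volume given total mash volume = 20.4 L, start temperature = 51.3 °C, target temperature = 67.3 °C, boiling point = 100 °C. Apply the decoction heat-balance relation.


V_dec = V_total·(T_target − T_start)/(T_boil − T_start)
V_dec = 20.4·(67.3 − 51.3)/(100 − 51.3)

6.7023 L


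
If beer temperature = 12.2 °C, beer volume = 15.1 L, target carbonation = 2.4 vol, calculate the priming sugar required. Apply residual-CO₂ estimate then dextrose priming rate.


residual = 14.695·(0.01821 + 0.09011·e^(−0.04·T));  sugar = (target − residual)·4.0·V
residual = 14.695·(0.01821 + 0.09011·e^(−0.04·12.2)) = 1.0804
sugar = (2.4 − 1.0804)·4.0·15.1

79.7015 g


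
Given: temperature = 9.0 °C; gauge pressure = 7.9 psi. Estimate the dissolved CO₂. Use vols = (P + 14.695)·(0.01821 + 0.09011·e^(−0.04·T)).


vols = (7.9 + 14.695)·(0.01821 + 0.09011·e^(−0.04·9.0))

1.8319 volumes


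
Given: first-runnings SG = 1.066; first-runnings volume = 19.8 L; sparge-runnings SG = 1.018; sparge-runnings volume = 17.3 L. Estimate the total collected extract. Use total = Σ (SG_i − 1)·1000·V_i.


first = (1.066 − 1)·1000·19.8 = 1306.8000
sparge = (1.018 − 1)·1000·17.3 = 311.4000
total = 1306.8000 + 311.4000

1618.2000 gravity·L


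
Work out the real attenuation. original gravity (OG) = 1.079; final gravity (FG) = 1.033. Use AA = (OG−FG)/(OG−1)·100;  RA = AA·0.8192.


AA = (1.079 − 1.033)/(1.079 − 1)·100 = 58.2278
RA = 58.2278·0.8192

47.7003 %


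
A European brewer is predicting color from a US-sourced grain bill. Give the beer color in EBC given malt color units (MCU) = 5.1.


SRM = 1.4922·MCU^0.6859;  EBC = SRM·1.97
SRM = 1.4922·5.1^0.6859 = 4.5619
EBC = 4.5619·1.97

8.9870 EBC


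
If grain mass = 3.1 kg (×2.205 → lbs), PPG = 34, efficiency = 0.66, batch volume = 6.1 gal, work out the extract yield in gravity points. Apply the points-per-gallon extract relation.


points = lbs × PPG × eff / vol
lbs = 3.1 × 2.205 = 6.8355
points = 6.8355 × 34 × 0.66 / 6.1

25.1457 points


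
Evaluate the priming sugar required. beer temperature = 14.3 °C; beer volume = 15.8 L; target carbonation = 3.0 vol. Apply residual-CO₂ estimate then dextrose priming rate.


residual = 14.695·(0.01821 + 0.09011·e^(−0.04·T));  sugar = (target − residual)·4.0·V
residual = 14.695·(0.01821 + 0.09011·e^(−0.04·14.3)) = 1.0149
sugar = (3.0 − 1.0149)·4.0·15.8

125.4552 g


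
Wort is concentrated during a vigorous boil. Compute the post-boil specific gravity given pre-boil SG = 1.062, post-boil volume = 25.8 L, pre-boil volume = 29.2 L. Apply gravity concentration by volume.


SG_post = 1 + (SG_pre − 1)·V_pre/V_post
pts_pre = (1.062 − 1)·1000 = 62.0000
pts_post = 62.0000·29.2/25.8 = 70.1705
SG_post = 1 + 70.1705/1000

1.0702


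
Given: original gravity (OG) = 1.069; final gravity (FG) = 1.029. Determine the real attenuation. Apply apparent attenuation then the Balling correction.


AA = (OG−FG)/(OG−1)·100;  RA = AA·0.8192
AA = (1.069 − 1.029)/(1.069 − 1)·100 = 57.9710
RA = 57.9710·0.8192

47.4899 %


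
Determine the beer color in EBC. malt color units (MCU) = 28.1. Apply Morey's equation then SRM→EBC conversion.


SRM = 1.4922·MCU^0.6859;  EBC = SRM·1.97
SRM = 1.4922·28.1^0.6859 = 14.7060
EBC = 14.7060·1.97

28.9708 EBC


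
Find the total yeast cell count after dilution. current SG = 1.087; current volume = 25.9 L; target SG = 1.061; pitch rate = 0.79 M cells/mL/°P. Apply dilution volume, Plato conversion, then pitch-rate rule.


V_w = V·((SG_c−1)/(SG_t−1)−1);  °P = 259 − 259/SG_t;  cells = rate·(V+V_w)·°P
V_w = 25.9·((1.087−1)/(1.061−1)−1) = 11.0393
V_final = 25.9 + 11.0393 = 36.9393
°P = 259 − 259/1.061 = 14.8907
cells = 0.79·36.9393·14.8907

434.5407 billion cells


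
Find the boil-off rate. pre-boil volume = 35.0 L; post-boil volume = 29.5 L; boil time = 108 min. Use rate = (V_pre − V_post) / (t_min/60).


rate = (35.0 − 29.5) / (108/60)

3.0556 L/hr


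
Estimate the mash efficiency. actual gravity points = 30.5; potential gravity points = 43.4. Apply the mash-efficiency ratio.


efficiency = actual / potential × 100
efficiency = 30.5 / 43.4 × 100

70.2765 %


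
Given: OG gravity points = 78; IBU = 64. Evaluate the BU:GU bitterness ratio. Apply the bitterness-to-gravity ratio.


BU:GU = IBU / OG_points
BU:GU = 64 / 78

0.8205


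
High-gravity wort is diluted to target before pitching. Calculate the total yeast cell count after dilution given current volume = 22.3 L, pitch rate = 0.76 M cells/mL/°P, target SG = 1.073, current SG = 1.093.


V_w = V·((SG_c−1)/(SG_t−1)−1);  °P = 259 − 259/SG_t;  cells = rate·(V+V_w)·°P
V_w = 22.3·((1.093−1)/(1.073−1)−1) = 6.1096
V_final = 22.3 + 6.1096 = 28.4096
°P = 259 − 259/1.073 = 17.6207
cells = 0.76·28.4096·17.6207

380.4534 billion cells


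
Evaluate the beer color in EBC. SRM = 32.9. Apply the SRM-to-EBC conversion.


EBC = SRM · 1.97
EBC = 32.9 · 1.97

64.8130 EBC


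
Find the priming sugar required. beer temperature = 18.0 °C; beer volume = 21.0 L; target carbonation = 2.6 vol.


residual = 14.695·(0.01821 + 0.09011·e^(−0.04·T));  sugar = (target − residual)·4.0·V
residual = 14.695·(0.01821 + 0.09011·e^(−0.04·18.0)) = 0.9121
sugar = (2.6 − 0.9121)·4.0·21.0

141.7805 g


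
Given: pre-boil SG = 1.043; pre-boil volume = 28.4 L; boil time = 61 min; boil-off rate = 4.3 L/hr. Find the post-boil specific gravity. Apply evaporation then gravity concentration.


V_post = V_pre − rate·(t/60);  SG_post = 1 + (SG_pre−1)·V_pre/V_post
V_post = 28.4 − 4.3·(61/60) = 24.0283
SG_post = 1 + (1.043 − 1)·28.4/24.0283

1.0508


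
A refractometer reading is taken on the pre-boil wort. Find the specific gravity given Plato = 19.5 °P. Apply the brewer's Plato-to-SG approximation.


SG = 259/(259 − P)
SG = 259/(259 − 19.5)

1.0814


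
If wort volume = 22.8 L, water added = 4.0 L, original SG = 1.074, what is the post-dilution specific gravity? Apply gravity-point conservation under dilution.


SG_new = 1 + (SG_old − 1)·V_old/(V_old + V_water)
pts = (1.074 − 1)·1000·22.8/(22.8 + 4.0) = 62.9552
SG_new = 1 + 62.9552/1000

1.0630


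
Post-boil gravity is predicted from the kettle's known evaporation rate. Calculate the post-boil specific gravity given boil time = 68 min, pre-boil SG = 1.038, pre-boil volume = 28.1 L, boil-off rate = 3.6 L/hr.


V_post = V_pre − rate·(t/60);  SG_post = 1 + (SG_pre−1)·V_pre/V_post
V_post = 28.1 − 3.6·(68/60) = 24.0200
SG_post = 1 + (1.038 − 1)·28.1/24.0200

1.0445


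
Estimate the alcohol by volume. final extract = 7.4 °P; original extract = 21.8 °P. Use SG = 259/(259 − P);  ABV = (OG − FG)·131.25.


OG = 259/(259 − 21.8) = 1.0919
FG = 259/(259 − 7.4) = 1.0294
ABV = (1.0919 − 1.0294)·131.25

8.2023 % ABV


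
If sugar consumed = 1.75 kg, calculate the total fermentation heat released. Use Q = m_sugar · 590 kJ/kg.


Q = 1.75 · 590

1032.5000 kJ


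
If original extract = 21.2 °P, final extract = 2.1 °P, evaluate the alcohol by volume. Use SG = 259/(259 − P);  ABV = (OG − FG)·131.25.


OG = 259/(259 − 21.2) = 1.0892
FG = 259/(259 − 2.1) = 1.0082
ABV = (1.0892 − 1.0082)·131.25

10.6281 % ABV


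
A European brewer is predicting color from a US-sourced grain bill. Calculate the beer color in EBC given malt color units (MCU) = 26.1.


SRM = 1.4922·MCU^0.6859;  EBC = SRM·1.97
SRM = 1.4922·26.1^0.6859 = 13.9798
EBC = 13.9798·1.97

27.5402 EBC


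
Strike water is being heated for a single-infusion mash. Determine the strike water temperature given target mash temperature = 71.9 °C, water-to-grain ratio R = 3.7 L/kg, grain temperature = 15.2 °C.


T_strike = (0.41/R)·(T_mash − T_grain) + T_mash
T_strike = (0.41/3.7)·(71.9 − 15.2) + 71.9

78.1830 °C


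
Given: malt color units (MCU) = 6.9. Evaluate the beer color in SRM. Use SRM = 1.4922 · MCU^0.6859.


SRM = 1.4922 · 6.9^0.6859

5.6130 SRM


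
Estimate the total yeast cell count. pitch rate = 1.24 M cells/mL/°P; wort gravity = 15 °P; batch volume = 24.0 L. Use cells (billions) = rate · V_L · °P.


cells = 1.24 · 24.0 · 15

446.4000 billion cells


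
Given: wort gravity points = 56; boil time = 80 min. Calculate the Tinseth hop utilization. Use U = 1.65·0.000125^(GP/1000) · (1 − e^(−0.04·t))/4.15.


bigness = 1.65·0.000125^(56/1000) = 0.9975
boil_factor = (1 − e^(−0.04·80))/4.15 = 0.2311
U = 0.9975 · 0.2311

0.2306


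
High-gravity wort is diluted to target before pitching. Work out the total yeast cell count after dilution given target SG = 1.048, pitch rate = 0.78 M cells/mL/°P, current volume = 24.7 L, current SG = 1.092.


V_w = V·((SG_c−1)/(SG_t−1)−1);  °P = 259 − 259/SG_t;  cells = rate·(V+V_w)·°P
V_w = 24.7·((1.092−1)/(1.048−1)−1) = 22.6417
V_final = 24.7 + 22.6417 = 47.3417
°P = 259 − 259/1.048 = 11.8626
cells = 0.78·47.3417·11.8626

438.0441 billion cells


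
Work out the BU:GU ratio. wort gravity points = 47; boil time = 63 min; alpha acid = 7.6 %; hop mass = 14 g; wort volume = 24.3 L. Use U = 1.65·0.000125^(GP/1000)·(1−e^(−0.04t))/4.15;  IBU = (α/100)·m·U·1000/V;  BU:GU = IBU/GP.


U = 1.65·0.000125^(47/1000)·(1−e^(−0.04·63))/4.15 = 0.2396
IBU = (7.6/100)·14·0.2396·1000/24.3 = 10.4929
BU:GU = 10.4929/47

0.2233


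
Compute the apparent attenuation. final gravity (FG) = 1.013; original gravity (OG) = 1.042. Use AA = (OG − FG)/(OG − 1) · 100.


AA = (1.042 − 1.013)/(1.042 − 1) · 100

69.0476 %


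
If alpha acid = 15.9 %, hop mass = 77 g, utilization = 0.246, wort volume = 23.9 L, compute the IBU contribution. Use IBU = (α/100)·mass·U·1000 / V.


IBU = (15.9/100)·77·0.246·1000 / 23.9

126.0158 IBU


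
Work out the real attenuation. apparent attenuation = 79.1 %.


RA = AA · 0.8192
RA = 79.1 · 0.8192

64.7987 %


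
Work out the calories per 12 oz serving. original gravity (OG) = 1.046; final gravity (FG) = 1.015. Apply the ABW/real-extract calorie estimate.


ABW = (OG−FG)·131.25·0.79/FG;  °P = 259 − 259/SG (for OG→OE and FG→AE);  RE = 0.1808·OE + 0.8192·AE;  Cal = (6.9·ABW + 4·(RE−0.1))·FG·3.55
ABW = (1.046 − 1.015)·131.25·0.79/1.015 = 3.1668
OE = 259 − 259/1.046 = 11.3901 °P
AE = 259 − 259/1.015 = 3.8276 °P
RE = 0.1808·11.3901 + 0.8192·3.8276 = 5.1949 °P
Cal = (6.9·3.1668 + 4·(5.1949−0.1))·1.015·3.55

152.1671 kcal


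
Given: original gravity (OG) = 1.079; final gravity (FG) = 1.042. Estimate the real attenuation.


AA = (OG−FG)/(OG−1)·100;  RA = AA·0.8192
AA = (1.079 − 1.042)/(1.079 − 1)·100 = 46.8354
RA = 46.8354·0.8192

38.3676 %


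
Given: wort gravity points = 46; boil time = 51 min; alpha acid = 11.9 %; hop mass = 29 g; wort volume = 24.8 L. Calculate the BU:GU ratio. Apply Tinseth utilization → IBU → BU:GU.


U = 1.65·0.000125^(GP/1000)·(1−e^(−0.04t))/4.15;  IBU = (α/100)·m·U·1000/V;  BU:GU = IBU/GP
U = 1.65·0.000125^(46/1000)·(1−e^(−0.04·51))/4.15 = 0.2288
IBU = (11.9/100)·29·0.2288·1000/24.8 = 31.8341
BU:GU = 31.8341/46

0.6920


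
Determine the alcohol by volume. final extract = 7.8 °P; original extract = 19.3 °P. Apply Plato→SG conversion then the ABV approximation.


SG = 259/(259 − P);  ABV = (OG − FG)·131.25
OG = 259/(259 − 19.3) = 1.0805
FG = 259/(259 − 7.8) = 1.0311
ABV = (1.0805 − 1.0311)·131.25

6.4925 % ABV


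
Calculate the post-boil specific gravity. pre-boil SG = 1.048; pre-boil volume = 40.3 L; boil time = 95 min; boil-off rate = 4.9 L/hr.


V_post = V_pre − rate·(t/60);  SG_post = 1 + (SG_pre−1)·V_pre/V_post
V_post = 40.3 − 4.9·(95/60) = 32.5417
SG_post = 1 + (1.048 − 1)·40.3/32.5417

1.0594


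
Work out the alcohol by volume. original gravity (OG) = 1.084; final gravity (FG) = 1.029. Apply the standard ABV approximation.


ABV = (OG − FG) · 131.25
ABV = (1.084 − 1.029) · 131.25

7.2188 % ABV


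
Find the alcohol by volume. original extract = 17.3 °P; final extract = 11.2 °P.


SG = 259/(259 − P);  ABV = (OG − FG)·131.25
OG = 259/(259 − 17.3) = 1.0716
FG = 259/(259 − 11.2) = 1.0452
ABV = (1.0716 − 1.0452)·131.25

3.4622 % ABV


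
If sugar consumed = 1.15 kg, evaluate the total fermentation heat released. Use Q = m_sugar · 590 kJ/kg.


Q = 1.15 · 590

678.5000 kJ


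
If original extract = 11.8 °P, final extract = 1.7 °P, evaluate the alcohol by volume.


SG = 259/(259 − P);  ABV = (OG − FG)·131.25
OG = 259/(259 − 11.8) = 1.0477
FG = 259/(259 − 1.7) = 1.0066
ABV = (1.0477 − 1.0066)·131.25

5.3980 % ABV


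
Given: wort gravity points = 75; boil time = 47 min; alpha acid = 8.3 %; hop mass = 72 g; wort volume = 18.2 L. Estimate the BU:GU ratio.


U = 1.65·0.000125^(GP/1000)·(1−e^(−0.04t))/4.15;  IBU = (α/100)·m·U·1000/V;  BU:GU = IBU/GP
U = 1.65·0.000125^(75/1000)·(1−e^(−0.04·47))/4.15 = 0.1717
IBU = (8.3/100)·72·0.1717·1000/18.2 = 56.3815
BU:GU = 56.3815/75

0.7518


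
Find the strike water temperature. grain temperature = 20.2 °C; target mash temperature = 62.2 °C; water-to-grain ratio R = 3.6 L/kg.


T_strike = (0.41/R)·(T_mash − T_grain) + T_mash
T_strike = (0.41/3.6)·(62.2 − 20.2) + 62.2

66.9833 °C


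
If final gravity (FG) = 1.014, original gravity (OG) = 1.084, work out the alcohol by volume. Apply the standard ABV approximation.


ABV = (OG − FG) · 131.25
ABV = (1.084 − 1.014) · 131.25

9.1875 % ABV


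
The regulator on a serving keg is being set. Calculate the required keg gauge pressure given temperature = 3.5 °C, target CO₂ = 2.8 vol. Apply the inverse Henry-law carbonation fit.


psi = vols/(0.01821 + 0.09011·e^(−0.04·T)) − 14.695
psi = 2.8/(0.01821 + 0.09011·e^(−0.04·3.5)) − 14.695

14.3062 psi


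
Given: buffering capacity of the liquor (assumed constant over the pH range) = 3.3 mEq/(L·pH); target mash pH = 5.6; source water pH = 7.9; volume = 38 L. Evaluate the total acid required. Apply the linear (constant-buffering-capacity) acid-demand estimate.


acid = buffering capacity · (pH_source − pH_target) · V
acid = 3.3 · (7.9 − 5.6) · 38

288.4200 mEq


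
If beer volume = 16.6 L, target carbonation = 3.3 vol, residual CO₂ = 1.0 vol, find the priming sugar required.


sugar = (target − residual)·4.0·V
sugar = (3.3 − 1.0)·4.0·16.6

152.7200 g


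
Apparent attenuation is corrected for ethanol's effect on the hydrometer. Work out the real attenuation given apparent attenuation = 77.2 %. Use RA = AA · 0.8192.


RA = 77.2 · 0.8192

63.2422 %


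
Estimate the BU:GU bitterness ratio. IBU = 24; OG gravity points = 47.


BU:GU = IBU / OG_points
BU:GU = 24 / 47

0.5106


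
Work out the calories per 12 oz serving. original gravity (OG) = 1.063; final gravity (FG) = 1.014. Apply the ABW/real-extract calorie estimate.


ABW = (OG−FG)·131.25·0.79/FG;  °P = 259 − 259/SG (for OG→OE and FG→AE);  RE = 0.1808·OE + 0.8192·AE;  Cal = (6.9·ABW + 4·(RE−0.1))·FG·3.55
ABW = (1.063 − 1.014)·131.25·0.79/1.014 = 5.0105
OE = 259 − 259/1.063 = 15.3500 °P
AE = 259 − 259/1.014 = 3.5759 °P
RE = 0.1808·15.3500 + 0.8192·3.5759 = 5.7047 °P
Cal = (6.9·5.0105 + 4·(5.7047−0.1))·1.014·3.55

205.1521 kcal


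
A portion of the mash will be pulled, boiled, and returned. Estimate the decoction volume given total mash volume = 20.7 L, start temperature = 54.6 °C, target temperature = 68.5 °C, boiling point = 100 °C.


V_dec = V_total·(T_target − T_start)/(T_boil − T_start)
V_dec = 20.7·(68.5 − 54.6)/(100 − 54.6)

6.3377 L


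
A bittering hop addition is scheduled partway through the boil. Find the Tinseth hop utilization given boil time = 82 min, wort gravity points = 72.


U = 1.65·0.000125^(GP/1000) · (1 − e^(−0.04·t))/4.15
bigness = 1.65·0.000125^(72/1000) = 0.8639
boil_factor = (1 − e^(−0.04·82))/4.15 = 0.2319
U = 0.8639 · 0.2319

0.2003


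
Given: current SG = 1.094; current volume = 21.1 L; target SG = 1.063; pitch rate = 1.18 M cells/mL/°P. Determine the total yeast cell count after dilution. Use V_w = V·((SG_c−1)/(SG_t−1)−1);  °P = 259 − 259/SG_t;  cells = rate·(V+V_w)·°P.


V_w = 21.1·((1.094−1)/(1.063−1)−1) = 10.3825
V_final = 21.1 + 10.3825 = 31.4825
°P = 259 − 259/1.063 = 15.3500
cells = 1.18·31.4825·15.3500

570.2415 billion cells


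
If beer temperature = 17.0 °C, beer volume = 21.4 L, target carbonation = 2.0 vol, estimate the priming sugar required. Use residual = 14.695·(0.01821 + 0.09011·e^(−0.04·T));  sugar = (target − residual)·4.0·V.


residual = 14.695·(0.01821 + 0.09011·e^(−0.04·17.0)) = 0.9384
sugar = (2.0 − 0.9384)·4.0·21.4

90.8694 g


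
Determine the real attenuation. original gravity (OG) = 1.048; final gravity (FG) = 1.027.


AA = (OG−FG)/(OG−1)·100;  RA = AA·0.8192
AA = (1.048 − 1.027)/(1.048 − 1)·100 = 43.7500
RA = 43.7500·0.8192

35.8400 %


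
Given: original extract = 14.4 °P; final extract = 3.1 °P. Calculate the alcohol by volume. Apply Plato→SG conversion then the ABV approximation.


SG = 259/(259 − P);  ABV = (OG − FG)·131.25
OG = 259/(259 − 14.4) = 1.0589
FG = 259/(259 − 3.1) = 1.0121
ABV = (1.0589 − 1.0121)·131.25

6.1369 % ABV


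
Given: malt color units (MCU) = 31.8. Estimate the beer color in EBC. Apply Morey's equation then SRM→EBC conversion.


SRM = 1.4922·MCU^0.6859;  EBC = SRM·1.97
SRM = 1.4922·31.8^0.6859 = 16.0082
EBC = 16.0082·1.97

31.5361 EBC


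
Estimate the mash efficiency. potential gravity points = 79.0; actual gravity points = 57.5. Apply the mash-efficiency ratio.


efficiency = actual / potential × 100
efficiency = 57.5 / 79.0 × 100

72.7848 %


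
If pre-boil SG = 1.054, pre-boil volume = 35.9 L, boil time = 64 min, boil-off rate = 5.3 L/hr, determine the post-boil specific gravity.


V_post = V_pre − rate·(t/60);  SG_post = 1 + (SG_pre−1)·V_pre/V_post
V_post = 35.9 − 5.3·(64/60) = 30.2467
SG_post = 1 + (1.054 − 1)·35.9/30.2467

1.0641


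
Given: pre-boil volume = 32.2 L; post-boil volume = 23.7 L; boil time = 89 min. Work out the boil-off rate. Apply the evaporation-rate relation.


rate = (V_pre − V_post) / (t_min/60)
rate = (32.2 − 23.7) / (89/60)

5.7303 L/hr


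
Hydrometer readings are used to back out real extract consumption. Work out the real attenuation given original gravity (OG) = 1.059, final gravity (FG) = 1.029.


AA = (OG−FG)/(OG−1)·100;  RA = AA·0.8192
AA = (1.059 − 1.029)/(1.059 − 1)·100 = 50.8475
RA = 50.8475·0.8192

41.6542 %


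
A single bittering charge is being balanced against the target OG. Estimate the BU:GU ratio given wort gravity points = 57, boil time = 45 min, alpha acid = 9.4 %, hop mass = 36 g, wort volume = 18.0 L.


U = 1.65·0.000125^(GP/1000)·(1−e^(−0.04t))/4.15;  IBU = (α/100)·m·U·1000/V;  BU:GU = IBU/GP
U = 1.65·0.000125^(57/1000)·(1−e^(−0.04·45))/4.15 = 0.1988
IBU = (9.4/100)·36·0.1988·1000/18.0 = 37.3808
BU:GU = 37.3808/57

0.6558


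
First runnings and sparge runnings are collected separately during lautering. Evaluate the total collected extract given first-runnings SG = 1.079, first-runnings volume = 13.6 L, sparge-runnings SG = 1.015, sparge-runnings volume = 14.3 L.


total = Σ (SG_i − 1)·1000·V_i
first = (1.079 − 1)·1000·13.6 = 1074.4000
sparge = (1.015 − 1)·1000·14.3 = 214.5000
total = 1074.4000 + 214.5000

1288.9000 gravity·L


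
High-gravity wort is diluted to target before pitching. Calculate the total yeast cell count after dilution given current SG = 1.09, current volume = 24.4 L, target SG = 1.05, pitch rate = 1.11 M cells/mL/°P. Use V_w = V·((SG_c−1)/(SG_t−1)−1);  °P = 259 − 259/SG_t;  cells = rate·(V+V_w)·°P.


V_w = 24.4·((1.09−1)/(1.05−1)−1) = 19.5200
V_final = 24.4 + 19.5200 = 43.9200
°P = 259 − 259/1.05 = 12.3333
cells = 1.11·43.9200·12.3333

601.2648 billion cells


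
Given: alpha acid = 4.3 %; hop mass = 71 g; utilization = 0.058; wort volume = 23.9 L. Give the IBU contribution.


IBU = (α/100)·mass·U·1000 / V
IBU = (4.3/100)·71·0.058·1000 / 23.9

7.4090 IBU


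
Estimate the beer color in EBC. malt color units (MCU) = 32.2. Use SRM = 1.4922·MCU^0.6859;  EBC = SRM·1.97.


SRM = 1.4922·32.2^0.6859 = 16.1460
EBC = 16.1460·1.97

31.8077 EBC


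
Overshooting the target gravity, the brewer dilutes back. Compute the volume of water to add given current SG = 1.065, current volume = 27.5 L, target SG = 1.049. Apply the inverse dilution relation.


V_water = V·((SG_curr − 1)/(SG_target − 1) − 1)
V_water = 27.5·((1.065 − 1)/(1.049 − 1) − 1)

8.9796 L


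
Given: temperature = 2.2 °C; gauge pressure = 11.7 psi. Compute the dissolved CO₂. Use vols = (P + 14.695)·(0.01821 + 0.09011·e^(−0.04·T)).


vols = (11.7 + 14.695)·(0.01821 + 0.09011·e^(−0.04·2.2))

2.6587 volumes


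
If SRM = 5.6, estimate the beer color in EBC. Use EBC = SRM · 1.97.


EBC = 5.6 · 1.97

11.0320 EBC


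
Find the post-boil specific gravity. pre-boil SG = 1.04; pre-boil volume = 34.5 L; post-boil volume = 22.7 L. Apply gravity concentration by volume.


SG_post = 1 + (SG_pre − 1)·V_pre/V_post
pts_pre = (1.04 − 1)·1000 = 40.0000
pts_post = 40.0000·34.5/22.7 = 60.7930
SG_post = 1 + 60.7930/1000

1.0608


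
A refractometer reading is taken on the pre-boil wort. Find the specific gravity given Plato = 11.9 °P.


SG = 259/(259 − P)
SG = 259/(259 − 11.9)

1.0482


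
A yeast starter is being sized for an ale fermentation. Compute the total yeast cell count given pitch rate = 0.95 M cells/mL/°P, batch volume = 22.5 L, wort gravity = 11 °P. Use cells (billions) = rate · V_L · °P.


cells = 0.95 · 22.5 · 11

235.1250 billion cells


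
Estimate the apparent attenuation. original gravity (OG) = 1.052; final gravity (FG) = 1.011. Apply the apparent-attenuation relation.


AA = (OG − FG)/(OG − 1) · 100
AA = (1.052 − 1.011)/(1.052 − 1) · 100

78.8462 %


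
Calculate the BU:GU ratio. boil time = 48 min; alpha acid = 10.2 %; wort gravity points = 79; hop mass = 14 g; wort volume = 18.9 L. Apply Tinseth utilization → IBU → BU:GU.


U = 1.65·0.000125^(GP/1000)·(1−e^(−0.04t))/4.15;  IBU = (α/100)·m·U·1000/V;  BU:GU = IBU/GP
U = 1.65·0.000125^(79/1000)·(1−e^(−0.04·48))/4.15 = 0.1668
IBU = (10.2/100)·14·0.1668·1000/18.9 = 12.6040
BU:GU = 12.6040/79

0.1595


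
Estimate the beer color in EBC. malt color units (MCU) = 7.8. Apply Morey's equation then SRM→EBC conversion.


SRM = 1.4922·MCU^0.6859;  EBC = SRM·1.97
SRM = 1.4922·7.8^0.6859 = 6.1054
EBC = 6.1054·1.97

12.0277 EBC


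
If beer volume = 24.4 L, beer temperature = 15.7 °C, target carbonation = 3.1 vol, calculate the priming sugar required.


residual = 14.695·(0.01821 + 0.09011·e^(−0.04·T));  sugar = (target − residual)·4.0·V
residual = 14.695·(0.01821 + 0.09011·e^(−0.04·15.7)) = 0.9742
sugar = (3.1 − 0.9742)·4.0·24.4

207.4734 g


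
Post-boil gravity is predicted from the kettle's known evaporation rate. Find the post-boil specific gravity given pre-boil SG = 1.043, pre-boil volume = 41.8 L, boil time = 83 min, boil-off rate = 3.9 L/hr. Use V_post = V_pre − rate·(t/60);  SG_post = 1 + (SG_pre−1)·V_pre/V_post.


V_post = 41.8 − 3.9·(83/60) = 36.4050
SG_post = 1 + (1.043 − 1)·41.8/36.4050

1.0494


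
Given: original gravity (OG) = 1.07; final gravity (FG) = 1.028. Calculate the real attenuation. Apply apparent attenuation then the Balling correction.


AA = (OG−FG)/(OG−1)·100;  RA = AA·0.8192
AA = (1.07 − 1.028)/(1.07 − 1)·100 = 60.0000
RA = 60.0000·0.8192

49.1520 %


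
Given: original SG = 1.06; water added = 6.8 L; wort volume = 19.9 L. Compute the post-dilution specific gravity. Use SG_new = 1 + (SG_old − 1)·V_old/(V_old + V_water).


pts = (1.06 − 1)·1000·19.9/(19.9 + 6.8) = 44.7191
SG_new = 1 + 44.7191/1000

1.0447


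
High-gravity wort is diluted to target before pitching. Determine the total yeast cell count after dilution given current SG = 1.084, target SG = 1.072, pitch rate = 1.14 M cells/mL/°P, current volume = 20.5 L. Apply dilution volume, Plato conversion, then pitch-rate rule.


V_w = V·((SG_c−1)/(SG_t−1)−1);  °P = 259 − 259/SG_t;  cells = rate·(V+V_w)·°P
V_w = 20.5·((1.084−1)/(1.072−1)−1) = 3.4167
V_final = 20.5 + 3.4167 = 23.9167
°P = 259 − 259/1.072 = 17.3955
cells = 1.14·23.9167·17.3955

474.2889 billion cells


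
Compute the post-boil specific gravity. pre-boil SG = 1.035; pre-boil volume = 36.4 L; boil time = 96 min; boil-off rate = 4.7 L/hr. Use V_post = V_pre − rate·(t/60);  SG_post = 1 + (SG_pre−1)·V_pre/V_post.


V_post = 36.4 − 4.7·(96/60) = 28.8800
SG_post = 1 + (1.035 − 1)·36.4/28.8800

1.0441


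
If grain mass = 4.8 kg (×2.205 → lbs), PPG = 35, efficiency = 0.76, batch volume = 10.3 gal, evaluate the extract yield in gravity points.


points = lbs × PPG × eff / vol
lbs = 4.8 × 2.205 = 10.5840
points = 10.5840 × 35 × 0.76 / 10.3

27.3334 points


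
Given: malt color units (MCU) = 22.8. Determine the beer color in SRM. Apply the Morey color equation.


SRM = 1.4922 · MCU^0.6859
SRM = 1.4922 · 22.8^0.6859

12.7419 SRM


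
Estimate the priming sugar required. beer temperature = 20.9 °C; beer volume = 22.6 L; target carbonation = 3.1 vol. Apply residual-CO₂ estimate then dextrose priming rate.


residual = 14.695·(0.01821 + 0.09011·e^(−0.04·T));  sugar = (target − residual)·4.0·V
residual = 14.695·(0.01821 + 0.09011·e^(−0.04·20.9)) = 0.8415
sugar = (3.1 − 0.8415)·4.0·22.6

204.1644 g


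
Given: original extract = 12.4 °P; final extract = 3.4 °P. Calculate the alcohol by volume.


SG = 259/(259 − P);  ABV = (OG − FG)·131.25
OG = 259/(259 − 12.4) = 1.0503
FG = 259/(259 − 3.4) = 1.0133
ABV = (1.0503 − 1.0133)·131.25

4.8539 % ABV


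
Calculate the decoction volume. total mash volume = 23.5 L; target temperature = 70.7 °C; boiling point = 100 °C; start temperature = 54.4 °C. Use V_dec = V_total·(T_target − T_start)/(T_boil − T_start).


V_dec = 23.5·(70.7 − 54.4)/(100 − 54.4)

8.4002 L


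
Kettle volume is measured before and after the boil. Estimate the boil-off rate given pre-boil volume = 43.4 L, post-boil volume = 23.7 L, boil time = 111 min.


rate = (V_pre − V_post) / (t_min/60)
rate = (43.4 − 23.7) / (111/60)

10.6486 L/hr


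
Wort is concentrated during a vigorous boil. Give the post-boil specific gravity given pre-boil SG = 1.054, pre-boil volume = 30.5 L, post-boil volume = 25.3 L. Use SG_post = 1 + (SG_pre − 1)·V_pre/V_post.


pts_pre = (1.054 − 1)·1000 = 54.0000
pts_post = 54.0000·30.5/25.3 = 65.0988
SG_post = 1 + 65.0988/1000

1.0651


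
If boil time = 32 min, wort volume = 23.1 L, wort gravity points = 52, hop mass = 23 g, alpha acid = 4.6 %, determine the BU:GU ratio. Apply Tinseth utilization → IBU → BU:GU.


U = 1.65·0.000125^(GP/1000)·(1−e^(−0.04t))/4.15;  IBU = (α/100)·m·U·1000/V;  BU:GU = IBU/GP
U = 1.65·0.000125^(52/1000)·(1−e^(−0.04·32))/4.15 = 0.1799
IBU = (4.6/100)·23·0.1799·1000/23.1 = 8.2388
BU:GU = 8.2388/52

0.1584


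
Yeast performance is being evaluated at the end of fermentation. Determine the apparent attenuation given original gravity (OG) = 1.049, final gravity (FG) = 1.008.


AA = (OG − FG)/(OG − 1) · 100
AA = (1.049 − 1.008)/(1.049 − 1) · 100

83.6735 %


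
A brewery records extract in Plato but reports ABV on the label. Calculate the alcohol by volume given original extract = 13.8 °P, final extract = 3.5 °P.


SG = 259/(259 − P);  ABV = (OG − FG)·131.25
OG = 259/(259 − 13.8) = 1.0563
FG = 259/(259 − 3.5) = 1.0137
ABV = (1.0563 − 1.0137)·131.25

5.5889 % ABV


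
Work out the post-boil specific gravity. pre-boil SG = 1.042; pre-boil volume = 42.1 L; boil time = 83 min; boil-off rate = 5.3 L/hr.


V_post = V_pre − rate·(t/60);  SG_post = 1 + (SG_pre−1)·V_pre/V_post
V_post = 42.1 − 5.3·(83/60) = 34.7683
SG_post = 1 + (1.042 − 1)·42.1/34.7683

1.0509


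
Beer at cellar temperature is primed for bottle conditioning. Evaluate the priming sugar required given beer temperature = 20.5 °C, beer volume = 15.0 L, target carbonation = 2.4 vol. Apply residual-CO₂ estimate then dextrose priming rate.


residual = 14.695·(0.01821 + 0.09011·e^(−0.04·T));  sugar = (target − residual)·4.0·V
residual = 14.695·(0.01821 + 0.09011·e^(−0.04·20.5)) = 0.8508
sugar = (2.4 − 0.8508)·4.0·15.0

92.9520 g


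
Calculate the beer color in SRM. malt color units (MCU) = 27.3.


SRM = 1.4922 · MCU^0.6859
SRM = 1.4922 · 27.3^0.6859

14.4175 SRM
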